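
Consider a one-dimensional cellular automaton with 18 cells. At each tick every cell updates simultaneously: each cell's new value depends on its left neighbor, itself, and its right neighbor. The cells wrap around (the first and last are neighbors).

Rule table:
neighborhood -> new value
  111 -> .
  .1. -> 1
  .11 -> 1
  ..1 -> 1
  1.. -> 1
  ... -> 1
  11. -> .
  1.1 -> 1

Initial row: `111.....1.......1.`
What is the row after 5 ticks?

111..1111111111111

1..111111111111111
.111..............
11..11111111111111
..111.............
111..1111111111111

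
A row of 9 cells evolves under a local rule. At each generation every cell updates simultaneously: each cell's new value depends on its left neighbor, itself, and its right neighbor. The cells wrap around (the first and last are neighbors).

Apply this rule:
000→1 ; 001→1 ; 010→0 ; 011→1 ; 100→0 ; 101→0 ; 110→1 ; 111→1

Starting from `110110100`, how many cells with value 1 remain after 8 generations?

110110001
110110111
110110111  (fixed point — unchanged through generation 8)
count of 1: 7

7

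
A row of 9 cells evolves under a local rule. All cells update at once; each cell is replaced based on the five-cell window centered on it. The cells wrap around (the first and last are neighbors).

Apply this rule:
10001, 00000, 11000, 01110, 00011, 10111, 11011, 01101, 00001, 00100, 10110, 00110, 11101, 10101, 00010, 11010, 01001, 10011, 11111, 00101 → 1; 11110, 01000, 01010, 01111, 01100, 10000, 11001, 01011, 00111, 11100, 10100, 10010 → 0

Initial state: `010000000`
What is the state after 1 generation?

110011111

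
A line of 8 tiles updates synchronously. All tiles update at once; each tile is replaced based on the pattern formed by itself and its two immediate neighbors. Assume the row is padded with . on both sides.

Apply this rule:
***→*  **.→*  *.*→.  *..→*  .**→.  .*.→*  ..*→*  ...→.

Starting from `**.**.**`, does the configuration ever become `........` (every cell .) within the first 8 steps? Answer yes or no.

step 1: .*..*..*
step 2: ********
step 3: .*******
step 4: *.******
step 5: *..*****
step 6: ***.****
step 7: .**..***
step 8: *.***.**
step 8 is *.***.**, still not uniform .

no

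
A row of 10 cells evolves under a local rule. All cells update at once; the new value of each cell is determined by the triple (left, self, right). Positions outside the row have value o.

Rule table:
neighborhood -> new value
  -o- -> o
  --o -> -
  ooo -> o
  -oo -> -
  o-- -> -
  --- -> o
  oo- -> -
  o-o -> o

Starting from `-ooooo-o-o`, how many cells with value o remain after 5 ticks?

8

o-ooo-ooo-
-o-o-o-o-o
ooooooooo-
oooooooo-o
ooooooo-o-
count of o: 8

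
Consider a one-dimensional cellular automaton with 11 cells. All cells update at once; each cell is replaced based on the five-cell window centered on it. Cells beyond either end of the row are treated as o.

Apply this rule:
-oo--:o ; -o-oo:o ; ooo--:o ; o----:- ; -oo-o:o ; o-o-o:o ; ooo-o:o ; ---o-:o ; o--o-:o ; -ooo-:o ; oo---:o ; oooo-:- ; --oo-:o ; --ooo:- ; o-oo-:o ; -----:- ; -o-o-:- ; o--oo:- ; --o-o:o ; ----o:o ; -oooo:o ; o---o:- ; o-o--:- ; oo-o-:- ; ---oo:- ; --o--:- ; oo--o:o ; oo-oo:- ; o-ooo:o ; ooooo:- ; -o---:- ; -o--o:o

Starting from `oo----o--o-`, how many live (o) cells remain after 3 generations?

generation 1: -oo-oo-oooo
generation 2: -oo-oo-oo--
generation 3: -oo-oo-ooo-
count of o: 7

7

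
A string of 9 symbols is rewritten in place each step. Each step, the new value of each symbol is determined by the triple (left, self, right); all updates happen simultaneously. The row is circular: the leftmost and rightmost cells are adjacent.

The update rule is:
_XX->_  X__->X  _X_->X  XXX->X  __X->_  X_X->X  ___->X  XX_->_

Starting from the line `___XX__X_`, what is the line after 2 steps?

X_XX_XX_X

step 1: XX___X_XX
step 2: X_XX_XX_X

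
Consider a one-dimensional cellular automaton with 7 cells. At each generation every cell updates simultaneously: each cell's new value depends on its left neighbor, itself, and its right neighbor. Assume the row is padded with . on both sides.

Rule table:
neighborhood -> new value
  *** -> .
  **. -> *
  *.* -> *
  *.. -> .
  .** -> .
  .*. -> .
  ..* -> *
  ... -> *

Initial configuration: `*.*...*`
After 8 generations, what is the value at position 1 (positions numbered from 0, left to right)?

.*..**.
*..*.*.
..*.*..
**.*..*
.**..*.
*.*.*..
.*.*..*
*.*..*.
position 1 holds .

.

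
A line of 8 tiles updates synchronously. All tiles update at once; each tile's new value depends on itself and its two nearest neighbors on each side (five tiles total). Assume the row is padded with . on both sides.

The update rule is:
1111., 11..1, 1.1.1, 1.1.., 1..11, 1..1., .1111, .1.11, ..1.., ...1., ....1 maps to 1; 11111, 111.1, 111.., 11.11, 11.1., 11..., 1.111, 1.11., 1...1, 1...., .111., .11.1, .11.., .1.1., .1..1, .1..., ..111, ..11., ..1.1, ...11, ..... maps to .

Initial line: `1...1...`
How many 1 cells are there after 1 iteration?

3

iteration 1: 1..11...
count of 1: 3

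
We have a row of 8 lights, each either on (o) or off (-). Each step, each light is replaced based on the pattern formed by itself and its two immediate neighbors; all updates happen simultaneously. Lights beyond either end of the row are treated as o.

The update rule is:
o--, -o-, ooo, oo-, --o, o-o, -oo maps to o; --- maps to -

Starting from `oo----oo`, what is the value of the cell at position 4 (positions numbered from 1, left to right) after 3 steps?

o

ooo--ooo
oooooooo
oooooooo
position 4 holds o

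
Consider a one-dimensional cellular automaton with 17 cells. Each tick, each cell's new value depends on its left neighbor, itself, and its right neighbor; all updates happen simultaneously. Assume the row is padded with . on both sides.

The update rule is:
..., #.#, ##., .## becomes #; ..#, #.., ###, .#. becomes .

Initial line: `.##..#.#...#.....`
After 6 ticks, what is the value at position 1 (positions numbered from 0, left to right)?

.##...#..#...####
.##.#......#.#..#
.###..####..#....
.#.#..#..#....###
..#........##.#.#
#...######.###.#.
position 1 holds .

.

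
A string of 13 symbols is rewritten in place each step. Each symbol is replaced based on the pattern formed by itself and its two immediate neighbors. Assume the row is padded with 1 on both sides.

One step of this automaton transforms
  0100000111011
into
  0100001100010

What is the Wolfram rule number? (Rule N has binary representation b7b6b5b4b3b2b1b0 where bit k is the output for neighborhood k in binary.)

14

position 8: 111 → 0  (bit 7 = 0)
position 9: 110 → 0  (bit 6 = 0)
position 0: 101 → 0  (bit 5 = 0)
position 2: 100 → 0  (bit 4 = 0)
position 7: 011 → 1  (bit 3 = 1)
position 1: 010 → 1  (bit 2 = 1)
position 6: 001 → 1  (bit 1 = 1)
position 3: 000 → 0  (bit 0 = 0)
bits b7..b0 = 00001110 = 14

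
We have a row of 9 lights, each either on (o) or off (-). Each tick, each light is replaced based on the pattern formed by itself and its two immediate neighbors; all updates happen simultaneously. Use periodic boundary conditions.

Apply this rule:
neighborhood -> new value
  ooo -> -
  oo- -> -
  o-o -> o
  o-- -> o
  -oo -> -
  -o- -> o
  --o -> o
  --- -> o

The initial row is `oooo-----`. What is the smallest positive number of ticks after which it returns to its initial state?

tick 1: ----ooooo
tick 2: oooo-----

2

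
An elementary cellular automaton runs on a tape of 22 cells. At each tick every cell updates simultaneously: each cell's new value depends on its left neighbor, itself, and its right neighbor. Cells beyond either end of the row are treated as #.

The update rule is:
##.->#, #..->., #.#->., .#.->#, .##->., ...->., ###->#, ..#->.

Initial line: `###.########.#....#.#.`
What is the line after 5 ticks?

tick 1: ###..#######.#....#.#.
tick 2: ###...######.#....#.#.
tick 3: ###....#####.#....#.#.
tick 4: ###.....####.#....#.#.
tick 5: ###......###.#....#.#.

###......###.#....#.#.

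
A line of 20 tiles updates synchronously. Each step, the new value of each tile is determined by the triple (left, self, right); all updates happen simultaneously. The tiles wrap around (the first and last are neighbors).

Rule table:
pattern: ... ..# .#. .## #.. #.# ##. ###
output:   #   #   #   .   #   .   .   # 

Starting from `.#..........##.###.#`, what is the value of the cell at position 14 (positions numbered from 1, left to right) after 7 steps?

#

.###########....#..#
..#########.########
##.#######...######.
....#####.###.####..
####.###...#...##.##
###...#.#######....#
##.####..#####.####.
position 14 holds #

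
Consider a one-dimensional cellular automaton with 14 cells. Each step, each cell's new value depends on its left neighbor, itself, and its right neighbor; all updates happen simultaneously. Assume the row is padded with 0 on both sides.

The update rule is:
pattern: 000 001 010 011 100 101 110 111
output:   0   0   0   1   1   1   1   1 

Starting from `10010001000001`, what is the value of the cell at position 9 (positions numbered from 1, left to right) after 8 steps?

1

01001000100000
00100100010000
00010010001000
00001001000100
00000100100010
00000010010001
00000001001000
00000000100100
position 9 holds 1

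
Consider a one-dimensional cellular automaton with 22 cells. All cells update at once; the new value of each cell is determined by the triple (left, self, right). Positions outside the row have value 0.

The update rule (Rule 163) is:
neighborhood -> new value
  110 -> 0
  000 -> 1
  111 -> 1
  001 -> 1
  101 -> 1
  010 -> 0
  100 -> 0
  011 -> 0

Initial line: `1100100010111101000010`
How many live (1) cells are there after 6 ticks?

tick 1: 0001001101011010011100
tick 2: 1110010010100100101001
tick 3: 0100100101001001010010
tick 4: 1001001010010010100100
tick 5: 0010010100100101001001
tick 6: 1100101001001010010010
count of 1: 9

9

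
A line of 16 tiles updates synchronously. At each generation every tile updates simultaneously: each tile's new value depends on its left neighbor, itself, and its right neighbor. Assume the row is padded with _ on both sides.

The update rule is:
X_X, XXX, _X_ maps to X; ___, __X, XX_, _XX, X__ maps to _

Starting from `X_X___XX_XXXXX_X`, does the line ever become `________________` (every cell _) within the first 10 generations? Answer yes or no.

no

XXX_____X_XXX_XX
_X______XX_X_X__
_X________XXXX__
_X_________XX___
_X______________
_X______________  (fixed point — unchanged through generation 10)
generation 10 is _X______________, still not uniform _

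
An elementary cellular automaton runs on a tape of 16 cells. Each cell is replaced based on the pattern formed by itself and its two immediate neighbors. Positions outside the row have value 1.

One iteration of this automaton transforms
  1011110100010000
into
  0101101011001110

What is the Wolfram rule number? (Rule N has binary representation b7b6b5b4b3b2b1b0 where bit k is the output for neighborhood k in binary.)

position 3: 111 → 1  (bit 7 = 1)
position 0: 110 → 0  (bit 6 = 0)
position 1: 101 → 1  (bit 5 = 1)
position 8: 100 → 1  (bit 4 = 1)
position 2: 011 → 0  (bit 3 = 0)
position 7: 010 → 0  (bit 2 = 0)
position 10: 001 → 0  (bit 1 = 0)
position 9: 000 → 1  (bit 0 = 1)
bits b7..b0 = 10110001 = 177

177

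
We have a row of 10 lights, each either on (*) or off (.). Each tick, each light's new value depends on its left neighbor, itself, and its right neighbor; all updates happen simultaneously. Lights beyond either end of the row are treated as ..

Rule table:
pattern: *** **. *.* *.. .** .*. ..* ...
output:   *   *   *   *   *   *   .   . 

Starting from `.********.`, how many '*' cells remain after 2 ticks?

9

.*********
.*********
count of *: 9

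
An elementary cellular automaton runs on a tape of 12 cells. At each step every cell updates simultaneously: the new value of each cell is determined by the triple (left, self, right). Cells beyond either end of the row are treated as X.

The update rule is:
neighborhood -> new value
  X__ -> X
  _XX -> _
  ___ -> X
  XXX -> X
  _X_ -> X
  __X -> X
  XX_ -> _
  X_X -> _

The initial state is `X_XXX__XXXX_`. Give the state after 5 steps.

X_XXX_XX_XXX

___X_XX_XX__
XXXX______XX
XXX_XXXXXX_X
XX___XXXX___
X_XXX_XX_XXX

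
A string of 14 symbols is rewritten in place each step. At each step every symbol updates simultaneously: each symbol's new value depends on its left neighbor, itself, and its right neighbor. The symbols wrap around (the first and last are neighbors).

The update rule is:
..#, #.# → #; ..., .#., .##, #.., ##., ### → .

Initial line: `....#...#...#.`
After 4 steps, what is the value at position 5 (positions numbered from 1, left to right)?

#

step 1: ...#...#...#..
step 2: ..#...#...#...
step 3: .#...#...#....
step 4: #...#...#.....
position 5 holds #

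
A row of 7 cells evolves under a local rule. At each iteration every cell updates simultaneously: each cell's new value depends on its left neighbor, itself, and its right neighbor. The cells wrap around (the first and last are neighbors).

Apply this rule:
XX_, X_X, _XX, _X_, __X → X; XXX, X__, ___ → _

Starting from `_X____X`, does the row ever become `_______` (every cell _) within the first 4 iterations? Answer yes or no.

no

XX___XX
_X__XX_
XX_XXX_
XXXX_XX
iteration 4 is XXXX_XX, still not uniform _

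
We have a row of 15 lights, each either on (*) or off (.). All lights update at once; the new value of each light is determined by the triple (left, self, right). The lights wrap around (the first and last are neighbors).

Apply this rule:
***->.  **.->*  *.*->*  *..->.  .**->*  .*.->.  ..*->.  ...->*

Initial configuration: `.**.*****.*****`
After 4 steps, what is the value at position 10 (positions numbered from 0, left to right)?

*****...***...*
....*.*.*.*.*.*
.**..*.*.*.*.*.
.**...*.*.*.*..
position 10 holds *

*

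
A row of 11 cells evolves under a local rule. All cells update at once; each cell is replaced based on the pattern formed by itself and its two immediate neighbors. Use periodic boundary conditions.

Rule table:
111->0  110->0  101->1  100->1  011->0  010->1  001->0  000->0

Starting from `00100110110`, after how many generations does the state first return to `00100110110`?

00110001001
10001001101
01001100010
01100010011
10010011000
11011000100
00100100110
00110110001
10001001001
01001101100
01100010010
00010011011
10011000100
11000100110
00100110001
10110001001
01001001100
01101100010
00010010011
10011011000
11000100100
00100110110

22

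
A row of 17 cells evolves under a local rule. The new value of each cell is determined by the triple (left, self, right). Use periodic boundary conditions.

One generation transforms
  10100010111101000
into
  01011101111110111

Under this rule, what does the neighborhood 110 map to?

1

At position 11 the neighborhood is 110; the next row has 1 there.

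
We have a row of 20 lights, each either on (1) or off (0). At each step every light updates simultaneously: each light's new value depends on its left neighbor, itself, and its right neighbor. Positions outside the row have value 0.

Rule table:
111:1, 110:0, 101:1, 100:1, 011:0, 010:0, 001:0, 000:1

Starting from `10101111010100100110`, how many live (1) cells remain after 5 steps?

step 1: 01010110101010010001
step 2: 00101001010101001100
step 3: 10010100101010100011
step 4: 01001010010101011000
step 5: 00100101001010100111
count of 1: 9

9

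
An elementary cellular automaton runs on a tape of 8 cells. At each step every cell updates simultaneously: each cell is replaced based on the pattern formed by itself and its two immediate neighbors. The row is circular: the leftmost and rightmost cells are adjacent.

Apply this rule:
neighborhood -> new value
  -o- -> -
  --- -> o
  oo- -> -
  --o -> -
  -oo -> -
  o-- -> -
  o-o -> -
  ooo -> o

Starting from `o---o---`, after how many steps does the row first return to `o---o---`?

2

--o---o-
o---o---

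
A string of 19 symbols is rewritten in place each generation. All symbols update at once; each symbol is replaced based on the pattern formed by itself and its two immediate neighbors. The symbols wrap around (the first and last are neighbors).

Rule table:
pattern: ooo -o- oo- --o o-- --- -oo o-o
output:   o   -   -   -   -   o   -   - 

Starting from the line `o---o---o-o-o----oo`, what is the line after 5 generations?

--o---o-------oo--o
----o---ooooo------
ooo---o--ooo--ooooo
oo--o-----o----oooo
o-----ooo---oo--ooo

o-----ooo---oo--ooo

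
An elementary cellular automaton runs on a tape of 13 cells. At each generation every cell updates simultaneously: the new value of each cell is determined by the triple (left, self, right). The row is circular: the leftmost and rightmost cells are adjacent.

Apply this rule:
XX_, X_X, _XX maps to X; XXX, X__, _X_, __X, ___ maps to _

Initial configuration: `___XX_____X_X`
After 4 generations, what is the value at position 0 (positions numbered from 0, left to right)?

___XX______X_
___XX________
___XX________  (fixed point — unchanged through generation 4)
position 0 holds _

_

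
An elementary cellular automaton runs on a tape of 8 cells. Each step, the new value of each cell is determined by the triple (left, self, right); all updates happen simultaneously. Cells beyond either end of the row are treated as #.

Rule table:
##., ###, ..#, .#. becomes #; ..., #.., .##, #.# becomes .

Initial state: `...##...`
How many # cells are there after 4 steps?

4

step 1: ..#.#..#
step 2: .##.#.#.
step 3: ..#.#.#.
step 4: .##.#.#.
count of #: 4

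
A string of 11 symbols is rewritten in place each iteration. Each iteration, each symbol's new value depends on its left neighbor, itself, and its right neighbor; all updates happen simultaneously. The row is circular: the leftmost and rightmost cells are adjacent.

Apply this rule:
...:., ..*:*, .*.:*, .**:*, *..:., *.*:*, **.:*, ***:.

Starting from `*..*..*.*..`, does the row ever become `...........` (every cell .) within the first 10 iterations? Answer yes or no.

*.**.****.*
******..***
.....*.**..
....*****..
...**...*..
..***..**..
.**.*.***..
*******.*..
*.....***.*
*....**.***
iteration 10 is *....**.***, still not uniform .

no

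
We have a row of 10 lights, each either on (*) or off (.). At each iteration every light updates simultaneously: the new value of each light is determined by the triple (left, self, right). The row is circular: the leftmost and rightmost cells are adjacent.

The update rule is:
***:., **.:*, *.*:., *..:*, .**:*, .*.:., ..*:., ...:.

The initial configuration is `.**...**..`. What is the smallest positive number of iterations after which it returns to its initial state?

15

.***..***.
.*.**.*.**
...**...**
*..***..**
**.*.**.*.
**...**...
***..***..
*.**.*.**.
..**...**.
..***..***
*.*.**.*.*
*...**...*
**..***..*
.**.*.**.*
.**...**..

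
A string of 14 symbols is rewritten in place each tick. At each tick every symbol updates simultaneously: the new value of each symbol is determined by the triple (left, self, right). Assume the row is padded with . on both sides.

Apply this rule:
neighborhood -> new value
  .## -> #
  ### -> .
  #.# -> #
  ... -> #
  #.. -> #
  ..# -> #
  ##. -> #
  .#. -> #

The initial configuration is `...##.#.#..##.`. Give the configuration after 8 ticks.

tick 1: ##############
tick 2: #............#
tick 3: ##############  (repeats tick 1; period 2)
tick 8: #............#

#............#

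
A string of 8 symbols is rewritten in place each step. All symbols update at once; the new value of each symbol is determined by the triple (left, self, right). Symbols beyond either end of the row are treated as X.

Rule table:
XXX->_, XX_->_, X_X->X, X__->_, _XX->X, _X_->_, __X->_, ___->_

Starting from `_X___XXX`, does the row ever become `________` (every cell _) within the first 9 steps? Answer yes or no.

step 1: X____X__
step 2: ________
all cells are _ at step 2

yes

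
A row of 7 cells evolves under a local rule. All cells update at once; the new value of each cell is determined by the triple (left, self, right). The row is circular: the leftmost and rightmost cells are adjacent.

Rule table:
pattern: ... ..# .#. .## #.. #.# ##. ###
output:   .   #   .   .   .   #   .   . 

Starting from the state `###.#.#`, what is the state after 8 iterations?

iteration 1: ...#.#.
iteration 2: ..#.#..
iteration 3: .#.#...
iteration 4: #.#....
iteration 5: .#....#
iteration 6: #....#.
iteration 7: ....#.#
iteration 8: ...#.#.

...#.#.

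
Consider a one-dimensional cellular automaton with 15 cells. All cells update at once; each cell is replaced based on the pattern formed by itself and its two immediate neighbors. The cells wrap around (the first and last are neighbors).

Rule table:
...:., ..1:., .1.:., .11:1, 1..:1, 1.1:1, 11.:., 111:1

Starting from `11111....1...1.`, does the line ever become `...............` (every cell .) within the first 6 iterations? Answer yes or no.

iteration 1: 1111.1....1...1
iteration 2: 111.1.1....1..1
iteration 3: 11.1.1.1....1.1
iteration 4: 1.1.1.1.1....11
iteration 5: .1.1.1.1.1...11
iteration 6: 1.1.1.1.1.1..1.
iteration 6 is 1.1.1.1.1.1..1., still not uniform .

no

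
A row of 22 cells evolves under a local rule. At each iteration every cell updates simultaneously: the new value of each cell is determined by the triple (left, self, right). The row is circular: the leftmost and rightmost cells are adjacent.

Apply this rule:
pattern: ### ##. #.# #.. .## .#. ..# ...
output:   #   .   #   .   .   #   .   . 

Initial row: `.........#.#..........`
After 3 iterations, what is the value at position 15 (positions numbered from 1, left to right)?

iteration 1: .........###..........
iteration 2: ..........#...........
iteration 3: ..........#...........
position 15 holds .

.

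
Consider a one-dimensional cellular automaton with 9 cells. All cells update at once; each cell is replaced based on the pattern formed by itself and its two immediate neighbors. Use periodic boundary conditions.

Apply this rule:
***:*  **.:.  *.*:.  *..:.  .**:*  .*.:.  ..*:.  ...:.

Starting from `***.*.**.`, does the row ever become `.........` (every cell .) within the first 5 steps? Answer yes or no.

step 1: **....*..
step 2: *........
step 3: .........
all cells are . at step 3

yes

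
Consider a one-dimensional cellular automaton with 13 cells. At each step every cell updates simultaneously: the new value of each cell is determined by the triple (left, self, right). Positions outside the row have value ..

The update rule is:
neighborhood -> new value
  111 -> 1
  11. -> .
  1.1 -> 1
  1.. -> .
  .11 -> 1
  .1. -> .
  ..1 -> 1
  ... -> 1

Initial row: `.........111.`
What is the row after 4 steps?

11111111..1..

step 1: 11111111111..
step 2: 1111111111..1
step 3: 111111111..1.
step 4: 11111111..1..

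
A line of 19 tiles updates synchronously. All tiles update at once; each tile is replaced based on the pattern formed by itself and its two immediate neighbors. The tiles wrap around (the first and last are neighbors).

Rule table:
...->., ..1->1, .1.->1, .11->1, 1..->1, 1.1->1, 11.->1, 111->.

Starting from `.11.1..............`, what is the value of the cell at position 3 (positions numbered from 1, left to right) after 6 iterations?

1

111111.............
1....11...........1
11..1111.........11
.1111..11.......11.
11..111111.....1111
.1111....11...11...
position 3 holds 1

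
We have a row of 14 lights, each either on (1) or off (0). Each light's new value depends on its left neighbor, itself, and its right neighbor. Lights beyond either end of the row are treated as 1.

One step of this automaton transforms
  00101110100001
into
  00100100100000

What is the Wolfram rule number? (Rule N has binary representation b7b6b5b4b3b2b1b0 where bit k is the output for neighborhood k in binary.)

132

position 5: 111 → 1  (bit 7 = 1)
position 6: 110 → 0  (bit 6 = 0)
position 3: 101 → 0  (bit 5 = 0)
position 0: 100 → 0  (bit 4 = 0)
position 4: 011 → 0  (bit 3 = 0)
position 2: 010 → 1  (bit 2 = 1)
position 1: 001 → 0  (bit 1 = 0)
position 10: 000 → 0  (bit 0 = 0)
bits b7..b0 = 10000100 = 132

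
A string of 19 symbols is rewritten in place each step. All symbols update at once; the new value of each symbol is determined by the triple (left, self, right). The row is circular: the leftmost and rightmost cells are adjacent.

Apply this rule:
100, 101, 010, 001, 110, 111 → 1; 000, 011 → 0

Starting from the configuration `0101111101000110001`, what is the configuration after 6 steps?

1110111111101011011
1111011111111101101
1111101111111110110
0111110111111111011
1011111011111111101
1101111101111111110

1101111101111111110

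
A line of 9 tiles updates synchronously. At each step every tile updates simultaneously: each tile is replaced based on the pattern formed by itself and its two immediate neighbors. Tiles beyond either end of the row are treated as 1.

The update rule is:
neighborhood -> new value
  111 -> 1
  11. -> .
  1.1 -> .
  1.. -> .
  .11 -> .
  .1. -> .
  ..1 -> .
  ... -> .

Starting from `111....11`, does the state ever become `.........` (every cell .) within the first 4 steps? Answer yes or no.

11......1
1........
.........
all cells are . at step 3

yes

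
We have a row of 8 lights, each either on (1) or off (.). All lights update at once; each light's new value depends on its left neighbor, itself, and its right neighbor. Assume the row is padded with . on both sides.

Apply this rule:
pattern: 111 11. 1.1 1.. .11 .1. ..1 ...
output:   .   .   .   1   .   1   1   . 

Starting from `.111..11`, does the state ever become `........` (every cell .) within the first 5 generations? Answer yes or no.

no

generation 1: 1...11..
generation 2: 11.1..1.
generation 3: ...11111
generation 4: ..1.....
generation 5: .111....
generation 5 is .111...., still not uniform .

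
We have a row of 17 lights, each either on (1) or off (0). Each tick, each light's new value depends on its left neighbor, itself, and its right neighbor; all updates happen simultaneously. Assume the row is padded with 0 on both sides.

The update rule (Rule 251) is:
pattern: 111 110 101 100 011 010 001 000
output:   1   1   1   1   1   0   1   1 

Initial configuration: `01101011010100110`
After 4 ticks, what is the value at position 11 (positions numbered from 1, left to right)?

1

11110111101011111
11111111110111111
11111111111111111
11111111111111111
position 11 holds 1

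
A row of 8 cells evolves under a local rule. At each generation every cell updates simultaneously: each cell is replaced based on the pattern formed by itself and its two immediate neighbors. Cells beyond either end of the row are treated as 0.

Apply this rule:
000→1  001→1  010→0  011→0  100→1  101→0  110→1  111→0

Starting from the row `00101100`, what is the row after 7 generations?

10111011

generation 1: 11000111
generation 2: 01111001
generation 3: 10001110
generation 4: 01110011
generation 5: 10011101
generation 6: 01100100
generation 7: 10111011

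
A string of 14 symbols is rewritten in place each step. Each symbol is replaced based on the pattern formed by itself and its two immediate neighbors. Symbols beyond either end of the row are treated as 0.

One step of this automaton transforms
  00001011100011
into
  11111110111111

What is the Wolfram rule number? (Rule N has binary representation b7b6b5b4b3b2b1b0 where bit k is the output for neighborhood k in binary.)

127

position 7: 111 → 0  (bit 7 = 0)
position 8: 110 → 1  (bit 6 = 1)
position 5: 101 → 1  (bit 5 = 1)
position 9: 100 → 1  (bit 4 = 1)
position 6: 011 → 1  (bit 3 = 1)
position 4: 010 → 1  (bit 2 = 1)
position 3: 001 → 1  (bit 1 = 1)
position 0: 000 → 1  (bit 0 = 1)
bits b7..b0 = 01111111 = 127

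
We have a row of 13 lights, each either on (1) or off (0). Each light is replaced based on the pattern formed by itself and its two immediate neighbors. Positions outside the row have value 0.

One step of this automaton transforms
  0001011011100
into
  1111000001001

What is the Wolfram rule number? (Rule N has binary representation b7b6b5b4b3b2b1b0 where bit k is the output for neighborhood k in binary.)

135

position 9: 111 → 1  (bit 7 = 1)
position 6: 110 → 0  (bit 6 = 0)
position 4: 101 → 0  (bit 5 = 0)
position 11: 100 → 0  (bit 4 = 0)
position 5: 011 → 0  (bit 3 = 0)
position 3: 010 → 1  (bit 2 = 1)
position 2: 001 → 1  (bit 1 = 1)
position 0: 000 → 1  (bit 0 = 1)
bits b7..b0 = 10000111 = 135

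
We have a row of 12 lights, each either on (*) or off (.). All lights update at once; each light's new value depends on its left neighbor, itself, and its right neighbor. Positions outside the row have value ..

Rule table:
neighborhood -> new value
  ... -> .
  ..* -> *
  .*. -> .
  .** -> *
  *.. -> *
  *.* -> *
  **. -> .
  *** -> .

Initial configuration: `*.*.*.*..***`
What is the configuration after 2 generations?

.*.*.*.***..
*.*.*.**..*.

*.*.*.**..*.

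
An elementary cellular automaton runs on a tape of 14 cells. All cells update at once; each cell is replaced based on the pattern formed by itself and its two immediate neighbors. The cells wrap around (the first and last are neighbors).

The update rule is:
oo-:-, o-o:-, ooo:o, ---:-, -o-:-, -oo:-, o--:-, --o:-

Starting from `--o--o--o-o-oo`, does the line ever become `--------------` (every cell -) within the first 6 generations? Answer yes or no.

yes

generation 1: --------------
all cells are - at generation 1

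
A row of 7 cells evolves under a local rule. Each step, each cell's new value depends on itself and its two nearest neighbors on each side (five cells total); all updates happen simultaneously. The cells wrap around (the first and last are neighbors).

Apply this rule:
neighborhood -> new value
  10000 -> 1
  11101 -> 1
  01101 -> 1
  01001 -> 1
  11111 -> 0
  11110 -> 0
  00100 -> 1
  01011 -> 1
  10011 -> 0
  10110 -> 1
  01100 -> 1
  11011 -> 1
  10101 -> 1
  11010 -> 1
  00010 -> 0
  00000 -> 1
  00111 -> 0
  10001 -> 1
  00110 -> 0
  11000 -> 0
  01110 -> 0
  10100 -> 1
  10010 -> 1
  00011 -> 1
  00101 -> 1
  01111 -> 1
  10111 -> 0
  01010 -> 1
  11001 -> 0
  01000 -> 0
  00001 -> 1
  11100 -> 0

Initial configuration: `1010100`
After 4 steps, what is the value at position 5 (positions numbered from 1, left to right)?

0

step 1: 1111111
step 2: 0000000
step 3: 1111111  (repeats step 1; period 2)
step 4: 0000000
position 5 holds 0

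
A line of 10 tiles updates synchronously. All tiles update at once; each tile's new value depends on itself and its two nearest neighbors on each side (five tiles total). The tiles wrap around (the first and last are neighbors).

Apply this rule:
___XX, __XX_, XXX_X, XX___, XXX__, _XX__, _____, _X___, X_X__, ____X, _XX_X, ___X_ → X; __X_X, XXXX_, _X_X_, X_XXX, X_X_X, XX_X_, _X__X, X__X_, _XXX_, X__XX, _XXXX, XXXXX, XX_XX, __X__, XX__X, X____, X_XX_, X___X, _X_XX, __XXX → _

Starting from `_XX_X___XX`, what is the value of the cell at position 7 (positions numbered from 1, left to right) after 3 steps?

X

__X_XX_XXX
_____X___X
X_XXX_X_X_
position 7 holds X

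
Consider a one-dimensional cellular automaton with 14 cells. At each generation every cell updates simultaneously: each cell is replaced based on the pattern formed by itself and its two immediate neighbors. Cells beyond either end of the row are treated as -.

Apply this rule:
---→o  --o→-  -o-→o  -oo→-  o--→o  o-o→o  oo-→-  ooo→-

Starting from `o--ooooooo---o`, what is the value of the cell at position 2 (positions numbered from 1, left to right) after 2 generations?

-

oo--------oo-o
--ooooooo---oo
position 2 holds -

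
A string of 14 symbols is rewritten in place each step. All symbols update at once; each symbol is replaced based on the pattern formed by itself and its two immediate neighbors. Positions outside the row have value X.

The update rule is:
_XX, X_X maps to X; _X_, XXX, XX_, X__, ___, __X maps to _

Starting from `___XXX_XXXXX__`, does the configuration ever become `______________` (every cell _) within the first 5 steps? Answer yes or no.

___X__XX______
______X_______
______________
all cells are _ at step 3

yes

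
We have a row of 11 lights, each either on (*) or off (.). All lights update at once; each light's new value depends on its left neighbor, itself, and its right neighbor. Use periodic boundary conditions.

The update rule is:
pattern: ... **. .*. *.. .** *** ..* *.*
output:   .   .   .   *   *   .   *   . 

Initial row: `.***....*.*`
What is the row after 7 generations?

.*..*..*...
*.**.**.*..
..*..*...**
**.**.*.**.
*..*....*..
.**.*..*.**
.*...**..*.

.*...**..*.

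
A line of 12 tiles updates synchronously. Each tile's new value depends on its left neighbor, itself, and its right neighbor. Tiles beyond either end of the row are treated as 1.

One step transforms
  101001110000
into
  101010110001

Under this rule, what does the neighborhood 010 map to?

1

At position 2 the neighborhood is 010; the next row has 1 there.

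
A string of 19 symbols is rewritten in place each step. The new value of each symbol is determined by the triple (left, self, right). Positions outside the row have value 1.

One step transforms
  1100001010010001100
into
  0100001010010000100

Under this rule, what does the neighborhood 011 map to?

0

At position 15 the neighborhood is 011; the next row has 0 there.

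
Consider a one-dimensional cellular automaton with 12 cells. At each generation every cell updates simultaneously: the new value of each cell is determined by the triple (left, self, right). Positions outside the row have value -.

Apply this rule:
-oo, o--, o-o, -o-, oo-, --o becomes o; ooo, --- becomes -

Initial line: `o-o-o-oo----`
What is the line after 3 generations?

oo-----oooo-

generation 1: ooooooooo---
generation 2: o-------oo--
generation 3: oo-----oooo-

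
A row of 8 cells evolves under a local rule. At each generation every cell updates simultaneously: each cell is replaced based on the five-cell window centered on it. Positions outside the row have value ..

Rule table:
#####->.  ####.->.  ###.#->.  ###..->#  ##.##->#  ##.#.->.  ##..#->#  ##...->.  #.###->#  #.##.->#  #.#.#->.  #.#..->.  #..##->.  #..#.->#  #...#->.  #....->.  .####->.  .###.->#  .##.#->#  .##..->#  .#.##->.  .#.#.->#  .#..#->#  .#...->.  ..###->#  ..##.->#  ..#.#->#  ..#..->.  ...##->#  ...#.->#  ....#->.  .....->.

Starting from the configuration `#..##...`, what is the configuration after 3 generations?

.#.##...
##.##...
#####...

#####...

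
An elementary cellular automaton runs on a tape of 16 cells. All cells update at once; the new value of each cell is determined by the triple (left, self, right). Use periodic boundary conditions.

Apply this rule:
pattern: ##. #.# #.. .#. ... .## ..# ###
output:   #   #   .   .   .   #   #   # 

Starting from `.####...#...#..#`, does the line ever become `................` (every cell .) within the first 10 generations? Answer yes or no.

#####..#...#..#.
#####.#...#..#.#
######...#..#.##
######..#..#.###
######.#..#.####
#######..#.#####
#######.#.######
########.#######
################
################
generation 10 is ################, still not uniform .

no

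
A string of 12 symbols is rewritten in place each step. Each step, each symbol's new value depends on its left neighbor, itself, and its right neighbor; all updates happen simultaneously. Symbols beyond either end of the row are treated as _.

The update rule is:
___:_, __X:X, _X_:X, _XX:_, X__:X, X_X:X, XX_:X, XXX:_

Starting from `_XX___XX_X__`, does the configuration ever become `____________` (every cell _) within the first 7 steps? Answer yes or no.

X_XX_X_XXXX_
XX_XXXX___XX
_XX___XX_X_X
X_XX_X_XXXXX
XX_XXXX____X
_XX___XX__XX
X_XX_X_XXX_X
step 7 is X_XX_X_XXX_X, still not uniform _

no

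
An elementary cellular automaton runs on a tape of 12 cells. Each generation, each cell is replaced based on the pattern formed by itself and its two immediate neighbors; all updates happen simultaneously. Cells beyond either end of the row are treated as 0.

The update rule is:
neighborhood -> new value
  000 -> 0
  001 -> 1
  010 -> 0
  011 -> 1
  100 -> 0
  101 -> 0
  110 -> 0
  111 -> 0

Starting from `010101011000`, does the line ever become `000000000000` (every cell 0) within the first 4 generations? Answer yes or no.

100000010000
000000100000
000001000000
000010000000
generation 4 is 000010000000, still not uniform 0

no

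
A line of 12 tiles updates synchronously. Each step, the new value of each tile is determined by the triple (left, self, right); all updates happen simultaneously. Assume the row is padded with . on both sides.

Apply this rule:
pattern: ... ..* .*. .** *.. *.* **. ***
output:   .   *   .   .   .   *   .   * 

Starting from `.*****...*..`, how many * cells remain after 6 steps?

1

*.***...*...
.*.*...*....
*.*...*.....
.*...*......
*...*.......
...*........
count of *: 1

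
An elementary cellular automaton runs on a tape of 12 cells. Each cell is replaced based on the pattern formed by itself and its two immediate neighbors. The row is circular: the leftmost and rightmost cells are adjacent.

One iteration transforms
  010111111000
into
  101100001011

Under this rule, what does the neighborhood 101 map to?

1

At position 2 the neighborhood is 101; the next row has 1 there.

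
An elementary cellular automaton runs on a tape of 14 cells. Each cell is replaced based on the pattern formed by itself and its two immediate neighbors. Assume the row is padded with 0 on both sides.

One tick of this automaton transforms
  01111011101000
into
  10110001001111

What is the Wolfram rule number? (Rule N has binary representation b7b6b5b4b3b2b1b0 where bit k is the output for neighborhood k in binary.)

151

position 2: 111 → 1  (bit 7 = 1)
position 4: 110 → 0  (bit 6 = 0)
position 5: 101 → 0  (bit 5 = 0)
position 11: 100 → 1  (bit 4 = 1)
position 1: 011 → 0  (bit 3 = 0)
position 10: 010 → 1  (bit 2 = 1)
position 0: 001 → 1  (bit 1 = 1)
position 12: 000 → 1  (bit 0 = 1)
bits b7..b0 = 10010111 = 151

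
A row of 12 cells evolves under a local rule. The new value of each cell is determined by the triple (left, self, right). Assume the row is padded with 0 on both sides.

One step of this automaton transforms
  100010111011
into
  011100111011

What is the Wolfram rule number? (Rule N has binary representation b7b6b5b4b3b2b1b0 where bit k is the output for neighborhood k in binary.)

position 7: 111 → 1  (bit 7 = 1)
position 8: 110 → 1  (bit 6 = 1)
position 5: 101 → 0  (bit 5 = 0)
position 1: 100 → 1  (bit 4 = 1)
position 6: 011 → 1  (bit 3 = 1)
position 0: 010 → 0  (bit 2 = 0)
position 3: 001 → 1  (bit 1 = 1)
position 2: 000 → 1  (bit 0 = 1)
bits b7..b0 = 11011011 = 219

219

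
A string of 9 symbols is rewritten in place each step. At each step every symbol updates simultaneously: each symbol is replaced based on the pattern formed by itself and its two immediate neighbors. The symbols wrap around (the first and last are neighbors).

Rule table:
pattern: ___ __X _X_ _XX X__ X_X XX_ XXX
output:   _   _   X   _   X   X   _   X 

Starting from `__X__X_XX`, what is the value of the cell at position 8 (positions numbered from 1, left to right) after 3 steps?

X_XX_XX__
XX__X__X_
__X_XX_XX
position 8 holds X

X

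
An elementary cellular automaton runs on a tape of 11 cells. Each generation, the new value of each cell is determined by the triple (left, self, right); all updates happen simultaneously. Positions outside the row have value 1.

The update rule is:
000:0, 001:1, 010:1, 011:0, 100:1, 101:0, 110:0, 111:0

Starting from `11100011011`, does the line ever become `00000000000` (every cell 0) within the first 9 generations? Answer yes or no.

yes

00010100000
10110110001
00000001010
10000011010
01000100010
01101110110
00000000000
all cells are 0 at generation 7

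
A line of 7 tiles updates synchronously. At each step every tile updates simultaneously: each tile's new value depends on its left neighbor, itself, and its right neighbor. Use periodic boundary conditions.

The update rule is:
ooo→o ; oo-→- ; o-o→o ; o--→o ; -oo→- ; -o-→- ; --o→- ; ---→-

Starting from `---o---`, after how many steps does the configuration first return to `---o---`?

----o--
-----o-
------o
o------
-o-----
--o----
---o---

7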